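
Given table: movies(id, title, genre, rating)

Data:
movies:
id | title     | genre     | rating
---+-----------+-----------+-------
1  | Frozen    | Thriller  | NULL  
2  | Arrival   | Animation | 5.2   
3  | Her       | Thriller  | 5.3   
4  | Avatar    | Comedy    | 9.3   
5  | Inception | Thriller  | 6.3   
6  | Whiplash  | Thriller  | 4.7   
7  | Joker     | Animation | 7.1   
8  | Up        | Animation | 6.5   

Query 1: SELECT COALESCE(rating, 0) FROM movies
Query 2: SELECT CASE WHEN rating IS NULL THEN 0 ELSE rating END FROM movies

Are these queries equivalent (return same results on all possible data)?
Yes, equivalent

Both queries return: [(0,), (4.7,), (5.2,), (5.3,), (6.3,), (6.5,), (7.1,), (9.3,)]

Reason: COALESCE vs CASE for NULL handling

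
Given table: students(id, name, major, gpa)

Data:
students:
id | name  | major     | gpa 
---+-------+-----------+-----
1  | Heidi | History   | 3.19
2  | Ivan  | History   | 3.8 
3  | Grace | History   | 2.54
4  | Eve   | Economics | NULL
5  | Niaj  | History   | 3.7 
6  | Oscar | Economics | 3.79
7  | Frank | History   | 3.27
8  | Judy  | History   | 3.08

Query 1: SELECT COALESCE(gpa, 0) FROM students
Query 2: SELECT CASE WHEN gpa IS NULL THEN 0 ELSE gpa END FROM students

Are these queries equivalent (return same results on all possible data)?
Yes, equivalent

Both queries return: [(0,), (2.54,), (3.08,), (3.19,), (3.27,), (3.7,), (3.79,), (3.8,)]

Reason: COALESCE vs CASE for NULL handling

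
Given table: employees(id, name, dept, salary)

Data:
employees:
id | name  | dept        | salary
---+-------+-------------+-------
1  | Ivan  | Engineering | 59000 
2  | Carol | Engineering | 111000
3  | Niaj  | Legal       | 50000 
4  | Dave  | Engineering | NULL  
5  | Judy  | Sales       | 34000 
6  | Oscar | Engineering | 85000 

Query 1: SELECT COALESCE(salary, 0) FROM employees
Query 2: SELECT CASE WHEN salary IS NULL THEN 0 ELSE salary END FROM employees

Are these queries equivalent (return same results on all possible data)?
Yes, equivalent

Both queries return: [(0,), (34000,), (50000,), (59000,), (85000,), (111000,)]

Reason: COALESCE vs CASE for NULL handling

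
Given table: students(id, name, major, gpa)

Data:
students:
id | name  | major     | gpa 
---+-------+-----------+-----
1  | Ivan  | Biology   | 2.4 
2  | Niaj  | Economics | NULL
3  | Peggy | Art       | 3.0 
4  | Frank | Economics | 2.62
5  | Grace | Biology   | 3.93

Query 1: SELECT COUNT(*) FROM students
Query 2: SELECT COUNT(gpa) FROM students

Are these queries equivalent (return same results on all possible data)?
No, not equivalent

Query 1 returns: [(5,)]
Query 2 returns: [(4,)]

Reason: COUNT(*) includes NULLs, COUNT(column) excludes them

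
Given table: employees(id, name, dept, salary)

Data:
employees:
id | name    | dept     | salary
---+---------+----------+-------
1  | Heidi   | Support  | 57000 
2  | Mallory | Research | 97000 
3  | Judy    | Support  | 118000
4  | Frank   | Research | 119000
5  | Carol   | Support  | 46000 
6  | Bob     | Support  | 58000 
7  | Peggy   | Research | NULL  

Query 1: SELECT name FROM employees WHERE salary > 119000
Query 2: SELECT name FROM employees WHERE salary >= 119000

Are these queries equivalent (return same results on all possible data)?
No, not equivalent

Query 1 returns: []
Query 2 returns: [('Frank',)]

Reason: > vs >= gives different results when salary = 119000 exists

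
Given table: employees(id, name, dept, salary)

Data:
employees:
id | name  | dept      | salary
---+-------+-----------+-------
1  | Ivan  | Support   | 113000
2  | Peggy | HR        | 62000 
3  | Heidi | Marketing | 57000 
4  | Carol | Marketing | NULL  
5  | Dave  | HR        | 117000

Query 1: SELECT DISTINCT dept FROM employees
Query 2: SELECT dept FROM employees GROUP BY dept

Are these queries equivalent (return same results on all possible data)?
Yes, equivalent

Both queries return: [('HR',), ('Marketing',), ('Support',)]

Reason: Both get unique depts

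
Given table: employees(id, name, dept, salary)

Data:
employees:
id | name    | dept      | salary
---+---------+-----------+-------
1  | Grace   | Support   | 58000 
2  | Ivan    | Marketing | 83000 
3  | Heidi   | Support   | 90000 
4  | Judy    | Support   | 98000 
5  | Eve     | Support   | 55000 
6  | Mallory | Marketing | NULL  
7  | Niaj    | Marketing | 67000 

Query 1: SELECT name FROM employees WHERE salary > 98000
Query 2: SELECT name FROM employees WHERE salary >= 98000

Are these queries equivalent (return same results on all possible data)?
No, not equivalent

Query 1 returns: []
Query 2 returns: [('Judy',)]

Reason: > vs >= gives different results when salary = 98000 exists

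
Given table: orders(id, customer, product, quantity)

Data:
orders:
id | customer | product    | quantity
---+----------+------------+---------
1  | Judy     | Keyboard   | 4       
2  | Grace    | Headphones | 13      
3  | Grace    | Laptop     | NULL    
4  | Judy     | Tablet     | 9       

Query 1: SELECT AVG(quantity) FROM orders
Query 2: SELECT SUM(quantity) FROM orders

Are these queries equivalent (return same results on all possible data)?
No, not equivalent

Query 1 returns: [(8.666666666666666,)]
Query 2 returns: [(26,)]

Reason: AVG vs SUM give different aggregate values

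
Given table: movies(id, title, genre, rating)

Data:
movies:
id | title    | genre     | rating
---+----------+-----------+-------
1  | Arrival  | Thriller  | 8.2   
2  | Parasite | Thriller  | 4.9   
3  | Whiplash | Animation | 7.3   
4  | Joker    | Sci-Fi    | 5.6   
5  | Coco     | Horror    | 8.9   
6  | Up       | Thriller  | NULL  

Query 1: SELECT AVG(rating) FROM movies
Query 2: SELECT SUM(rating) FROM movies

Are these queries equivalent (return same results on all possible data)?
No, not equivalent

Query 1 returns: [(6.9799999999999995,)]
Query 2 returns: [(34.9,)]

Reason: AVG vs SUM give different aggregate values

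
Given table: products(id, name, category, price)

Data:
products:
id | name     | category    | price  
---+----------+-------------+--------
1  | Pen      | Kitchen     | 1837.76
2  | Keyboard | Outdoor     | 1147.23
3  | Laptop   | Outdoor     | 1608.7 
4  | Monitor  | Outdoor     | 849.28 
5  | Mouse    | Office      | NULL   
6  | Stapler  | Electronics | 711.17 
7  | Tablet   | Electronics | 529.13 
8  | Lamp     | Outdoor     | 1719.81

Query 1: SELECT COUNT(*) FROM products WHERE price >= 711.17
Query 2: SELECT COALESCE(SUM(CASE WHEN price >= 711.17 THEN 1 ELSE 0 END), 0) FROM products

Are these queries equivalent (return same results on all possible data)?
Yes, equivalent

Both queries return: [(6,)]

Reason: COUNT with WHERE vs conditional SUM (COALESCE handles empty-table NULL)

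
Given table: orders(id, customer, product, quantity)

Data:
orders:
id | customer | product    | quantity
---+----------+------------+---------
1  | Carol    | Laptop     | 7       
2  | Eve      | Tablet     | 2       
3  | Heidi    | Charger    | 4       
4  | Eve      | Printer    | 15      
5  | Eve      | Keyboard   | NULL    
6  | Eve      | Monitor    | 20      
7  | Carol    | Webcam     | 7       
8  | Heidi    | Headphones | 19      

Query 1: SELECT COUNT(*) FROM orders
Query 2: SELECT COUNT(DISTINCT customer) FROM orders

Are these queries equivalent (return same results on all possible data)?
No, not equivalent

Query 1 returns: [(8,)]
Query 2 returns: [(3,)]

Reason: COUNT(*) counts rows, COUNT(DISTINCT customer) counts unique customers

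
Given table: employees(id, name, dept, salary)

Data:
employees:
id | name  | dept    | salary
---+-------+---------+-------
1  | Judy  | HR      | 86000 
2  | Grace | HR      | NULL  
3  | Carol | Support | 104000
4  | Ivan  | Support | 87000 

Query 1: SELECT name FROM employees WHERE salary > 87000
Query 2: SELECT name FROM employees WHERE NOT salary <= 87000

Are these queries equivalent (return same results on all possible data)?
Yes, equivalent

Both queries return: [('Carol',)]

Reason: Both filter salary > 87000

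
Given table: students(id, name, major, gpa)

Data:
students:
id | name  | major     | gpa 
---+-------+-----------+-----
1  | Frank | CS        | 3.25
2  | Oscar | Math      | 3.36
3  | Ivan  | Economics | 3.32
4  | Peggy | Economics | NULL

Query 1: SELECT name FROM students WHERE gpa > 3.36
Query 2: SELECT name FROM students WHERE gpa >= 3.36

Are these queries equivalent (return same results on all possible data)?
No, not equivalent

Query 1 returns: []
Query 2 returns: [('Oscar',)]

Reason: > vs >= gives different results when gpa = 3.36 exists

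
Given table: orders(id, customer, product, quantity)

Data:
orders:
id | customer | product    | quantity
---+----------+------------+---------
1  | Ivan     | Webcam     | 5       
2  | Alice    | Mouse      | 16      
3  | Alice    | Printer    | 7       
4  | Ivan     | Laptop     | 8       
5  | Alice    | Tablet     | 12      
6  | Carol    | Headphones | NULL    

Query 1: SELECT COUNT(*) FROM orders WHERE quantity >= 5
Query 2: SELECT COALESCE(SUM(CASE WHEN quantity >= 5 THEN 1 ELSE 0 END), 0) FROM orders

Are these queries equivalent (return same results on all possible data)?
Yes, equivalent

Both queries return: [(5,)]

Reason: COUNT with WHERE vs conditional SUM (COALESCE handles empty-table NULL)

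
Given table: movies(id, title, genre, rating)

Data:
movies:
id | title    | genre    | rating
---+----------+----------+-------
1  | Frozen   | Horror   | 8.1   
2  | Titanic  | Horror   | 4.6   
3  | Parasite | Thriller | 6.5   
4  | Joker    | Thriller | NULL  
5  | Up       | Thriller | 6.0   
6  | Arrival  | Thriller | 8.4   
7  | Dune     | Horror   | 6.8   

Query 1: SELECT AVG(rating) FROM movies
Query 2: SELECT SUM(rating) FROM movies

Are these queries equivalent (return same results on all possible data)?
No, not equivalent

Query 1 returns: [(6.733333333333333,)]
Query 2 returns: [(40.4,)]

Reason: AVG vs SUM give different aggregate values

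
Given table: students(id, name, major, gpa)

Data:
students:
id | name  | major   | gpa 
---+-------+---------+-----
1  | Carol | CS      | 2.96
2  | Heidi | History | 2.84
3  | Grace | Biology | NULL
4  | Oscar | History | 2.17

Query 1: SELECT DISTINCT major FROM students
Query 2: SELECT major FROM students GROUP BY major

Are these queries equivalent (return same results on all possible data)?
Yes, equivalent

Both queries return: [('Biology',), ('CS',), ('History',)]

Reason: Both get unique majors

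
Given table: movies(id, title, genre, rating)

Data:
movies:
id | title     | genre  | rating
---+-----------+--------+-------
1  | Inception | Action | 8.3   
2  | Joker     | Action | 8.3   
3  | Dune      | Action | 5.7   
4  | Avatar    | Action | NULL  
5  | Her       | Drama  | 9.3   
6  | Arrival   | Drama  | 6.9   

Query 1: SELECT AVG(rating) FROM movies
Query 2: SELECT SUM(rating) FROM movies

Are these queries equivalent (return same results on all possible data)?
No, not equivalent

Query 1 returns: [(7.7,)]
Query 2 returns: [(38.5,)]

Reason: AVG vs SUM give different aggregate values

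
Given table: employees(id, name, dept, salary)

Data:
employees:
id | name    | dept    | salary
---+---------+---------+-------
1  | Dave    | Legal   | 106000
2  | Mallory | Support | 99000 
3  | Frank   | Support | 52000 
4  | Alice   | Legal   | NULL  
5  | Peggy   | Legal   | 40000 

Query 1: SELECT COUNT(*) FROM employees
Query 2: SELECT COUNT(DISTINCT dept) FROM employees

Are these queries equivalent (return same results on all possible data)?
No, not equivalent

Query 1 returns: [(5,)]
Query 2 returns: [(2,)]

Reason: COUNT(*) counts rows, COUNT(DISTINCT dept) counts unique depts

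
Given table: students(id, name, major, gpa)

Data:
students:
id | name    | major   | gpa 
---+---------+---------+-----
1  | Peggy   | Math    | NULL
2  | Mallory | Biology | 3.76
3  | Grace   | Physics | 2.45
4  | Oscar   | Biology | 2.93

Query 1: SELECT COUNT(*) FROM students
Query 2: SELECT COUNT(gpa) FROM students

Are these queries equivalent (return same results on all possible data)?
No, not equivalent

Query 1 returns: [(4,)]
Query 2 returns: [(3,)]

Reason: COUNT(*) includes NULLs, COUNT(column) excludes them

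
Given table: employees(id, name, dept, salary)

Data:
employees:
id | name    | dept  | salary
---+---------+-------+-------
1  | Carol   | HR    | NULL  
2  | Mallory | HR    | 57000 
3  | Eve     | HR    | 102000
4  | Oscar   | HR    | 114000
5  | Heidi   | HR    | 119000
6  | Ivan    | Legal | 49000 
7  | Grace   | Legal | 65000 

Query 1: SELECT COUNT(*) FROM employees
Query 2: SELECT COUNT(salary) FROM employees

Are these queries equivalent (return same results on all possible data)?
No, not equivalent

Query 1 returns: [(7,)]
Query 2 returns: [(6,)]

Reason: COUNT(*) includes NULLs, COUNT(column) excludes them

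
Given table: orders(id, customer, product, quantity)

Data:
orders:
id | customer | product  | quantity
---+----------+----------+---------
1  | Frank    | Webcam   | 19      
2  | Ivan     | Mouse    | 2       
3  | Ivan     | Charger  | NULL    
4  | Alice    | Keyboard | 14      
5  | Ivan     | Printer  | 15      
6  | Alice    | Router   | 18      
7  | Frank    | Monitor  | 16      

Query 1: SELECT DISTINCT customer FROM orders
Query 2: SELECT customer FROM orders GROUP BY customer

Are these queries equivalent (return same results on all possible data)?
Yes, equivalent

Both queries return: [('Alice',), ('Frank',), ('Ivan',)]

Reason: Both get unique customers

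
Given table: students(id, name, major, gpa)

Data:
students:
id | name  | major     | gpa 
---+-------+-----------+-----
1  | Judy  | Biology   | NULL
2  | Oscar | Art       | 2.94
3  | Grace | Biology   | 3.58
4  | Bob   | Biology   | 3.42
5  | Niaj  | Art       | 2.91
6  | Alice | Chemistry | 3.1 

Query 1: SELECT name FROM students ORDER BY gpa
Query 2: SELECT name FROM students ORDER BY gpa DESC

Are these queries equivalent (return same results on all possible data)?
No, not equivalent

Query 1 returns: [('Judy',), ('Niaj',), ('Oscar',), ('Alice',), ('Bob',), ('Grace',)]
Query 2 returns: [('Grace',), ('Bob',), ('Alice',), ('Oscar',), ('Niaj',), ('Judy',)]

Reason: ASC vs DESC gives opposite ordering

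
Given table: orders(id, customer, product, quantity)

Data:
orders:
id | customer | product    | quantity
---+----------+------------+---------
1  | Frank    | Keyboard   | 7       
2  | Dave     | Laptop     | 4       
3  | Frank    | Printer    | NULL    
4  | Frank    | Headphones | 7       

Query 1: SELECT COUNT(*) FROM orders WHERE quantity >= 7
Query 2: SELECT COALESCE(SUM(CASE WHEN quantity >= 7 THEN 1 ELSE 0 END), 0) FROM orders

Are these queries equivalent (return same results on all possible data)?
Yes, equivalent

Both queries return: [(2,)]

Reason: COUNT with WHERE vs conditional SUM (COALESCE handles empty-table NULL)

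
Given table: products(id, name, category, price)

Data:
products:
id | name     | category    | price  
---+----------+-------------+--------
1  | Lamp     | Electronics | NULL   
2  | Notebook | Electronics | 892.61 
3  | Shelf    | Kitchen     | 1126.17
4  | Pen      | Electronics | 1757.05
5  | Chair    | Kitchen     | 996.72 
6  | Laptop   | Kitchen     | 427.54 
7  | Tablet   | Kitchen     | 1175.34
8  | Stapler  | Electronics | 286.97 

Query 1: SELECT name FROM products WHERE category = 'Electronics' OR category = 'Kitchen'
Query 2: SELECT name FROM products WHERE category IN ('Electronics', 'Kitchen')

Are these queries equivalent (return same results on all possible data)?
Yes, equivalent

Both queries return: [('Chair',), ('Lamp',), ('Laptop',), ('Notebook',), ('Pen',), ('Shelf',), ('Stapler',), ('Tablet',)]

Reason: OR vs IN are equivalent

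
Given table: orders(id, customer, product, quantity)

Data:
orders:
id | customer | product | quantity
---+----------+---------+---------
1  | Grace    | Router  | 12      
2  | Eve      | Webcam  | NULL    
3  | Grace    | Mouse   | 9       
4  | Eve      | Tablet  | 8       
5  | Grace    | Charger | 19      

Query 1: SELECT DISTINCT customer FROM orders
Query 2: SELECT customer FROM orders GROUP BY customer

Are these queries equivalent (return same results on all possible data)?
Yes, equivalent

Both queries return: [('Eve',), ('Grace',)]

Reason: Both get unique customers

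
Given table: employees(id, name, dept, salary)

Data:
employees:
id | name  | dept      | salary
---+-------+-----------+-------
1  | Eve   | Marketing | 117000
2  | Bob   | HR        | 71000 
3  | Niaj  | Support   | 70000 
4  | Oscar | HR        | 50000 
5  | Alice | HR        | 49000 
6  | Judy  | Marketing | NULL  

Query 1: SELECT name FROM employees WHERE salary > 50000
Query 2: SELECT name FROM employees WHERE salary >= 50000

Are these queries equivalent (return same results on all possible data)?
No, not equivalent

Query 1 returns: [('Eve',), ('Bob',), ('Niaj',)]
Query 2 returns: [('Eve',), ('Bob',), ('Niaj',), ('Oscar',)]

Reason: > vs >= gives different results when salary = 50000 exists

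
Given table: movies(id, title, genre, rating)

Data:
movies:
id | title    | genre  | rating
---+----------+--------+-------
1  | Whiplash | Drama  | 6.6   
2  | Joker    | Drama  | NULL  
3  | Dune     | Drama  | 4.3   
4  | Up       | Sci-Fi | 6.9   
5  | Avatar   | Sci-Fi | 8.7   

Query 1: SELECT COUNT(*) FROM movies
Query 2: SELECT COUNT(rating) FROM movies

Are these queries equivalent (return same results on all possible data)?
No, not equivalent

Query 1 returns: [(5,)]
Query 2 returns: [(4,)]

Reason: COUNT(*) includes NULLs, COUNT(column) excludes them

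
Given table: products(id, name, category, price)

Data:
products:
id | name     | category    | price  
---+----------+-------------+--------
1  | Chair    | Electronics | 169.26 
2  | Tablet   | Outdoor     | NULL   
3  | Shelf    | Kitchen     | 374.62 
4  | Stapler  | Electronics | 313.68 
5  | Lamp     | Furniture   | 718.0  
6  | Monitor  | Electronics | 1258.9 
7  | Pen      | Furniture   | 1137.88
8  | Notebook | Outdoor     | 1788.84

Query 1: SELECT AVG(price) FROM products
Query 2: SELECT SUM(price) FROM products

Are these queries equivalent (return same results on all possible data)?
No, not equivalent

Query 1 returns: [(823.0257142857143,)]
Query 2 returns: [(5761.18,)]

Reason: AVG vs SUM give different aggregate values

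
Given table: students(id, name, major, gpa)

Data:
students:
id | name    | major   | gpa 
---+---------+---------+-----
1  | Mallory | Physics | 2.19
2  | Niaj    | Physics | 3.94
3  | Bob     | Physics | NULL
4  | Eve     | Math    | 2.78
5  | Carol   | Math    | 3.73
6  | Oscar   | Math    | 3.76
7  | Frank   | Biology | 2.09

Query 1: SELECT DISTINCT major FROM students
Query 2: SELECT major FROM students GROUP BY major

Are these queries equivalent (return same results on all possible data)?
Yes, equivalent

Both queries return: [('Biology',), ('Math',), ('Physics',)]

Reason: Both get unique majors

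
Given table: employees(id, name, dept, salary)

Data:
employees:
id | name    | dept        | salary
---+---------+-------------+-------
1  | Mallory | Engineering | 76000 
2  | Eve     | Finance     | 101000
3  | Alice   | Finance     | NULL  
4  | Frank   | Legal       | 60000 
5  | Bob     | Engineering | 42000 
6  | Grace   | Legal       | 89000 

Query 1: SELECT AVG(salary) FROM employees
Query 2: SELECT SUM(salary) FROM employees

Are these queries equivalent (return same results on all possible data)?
No, not equivalent

Query 1 returns: [(73600.0,)]
Query 2 returns: [(368000,)]

Reason: AVG vs SUM give different aggregate values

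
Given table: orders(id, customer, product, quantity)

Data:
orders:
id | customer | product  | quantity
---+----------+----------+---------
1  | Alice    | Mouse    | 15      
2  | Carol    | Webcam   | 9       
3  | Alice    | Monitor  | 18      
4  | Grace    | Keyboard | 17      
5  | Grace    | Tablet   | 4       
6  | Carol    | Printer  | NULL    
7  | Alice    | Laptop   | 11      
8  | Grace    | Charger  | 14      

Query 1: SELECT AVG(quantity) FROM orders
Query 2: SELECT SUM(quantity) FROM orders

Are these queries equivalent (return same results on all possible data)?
No, not equivalent

Query 1 returns: [(12.571428571428571,)]
Query 2 returns: [(88,)]

Reason: AVG vs SUM give different aggregate values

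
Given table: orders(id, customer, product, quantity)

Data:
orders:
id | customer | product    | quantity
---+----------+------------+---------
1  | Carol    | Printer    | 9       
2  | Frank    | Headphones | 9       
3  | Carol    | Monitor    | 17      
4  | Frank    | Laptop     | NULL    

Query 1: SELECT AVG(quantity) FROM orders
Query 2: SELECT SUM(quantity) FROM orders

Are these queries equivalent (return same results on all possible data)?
No, not equivalent

Query 1 returns: [(11.666666666666666,)]
Query 2 returns: [(35,)]

Reason: AVG vs SUM give different aggregate values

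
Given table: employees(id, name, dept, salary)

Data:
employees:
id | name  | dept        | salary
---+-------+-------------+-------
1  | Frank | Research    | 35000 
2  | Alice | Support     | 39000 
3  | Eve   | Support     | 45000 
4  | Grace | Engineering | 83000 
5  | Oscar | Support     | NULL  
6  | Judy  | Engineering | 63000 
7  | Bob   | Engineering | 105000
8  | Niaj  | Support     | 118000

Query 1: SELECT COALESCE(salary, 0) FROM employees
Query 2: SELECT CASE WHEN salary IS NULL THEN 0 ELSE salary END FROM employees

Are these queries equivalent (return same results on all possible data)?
Yes, equivalent

Both queries return: [(0,), (35000,), (39000,), (45000,), (63000,), (83000,), (105000,), (118000,)]

Reason: COALESCE vs CASE for NULL handling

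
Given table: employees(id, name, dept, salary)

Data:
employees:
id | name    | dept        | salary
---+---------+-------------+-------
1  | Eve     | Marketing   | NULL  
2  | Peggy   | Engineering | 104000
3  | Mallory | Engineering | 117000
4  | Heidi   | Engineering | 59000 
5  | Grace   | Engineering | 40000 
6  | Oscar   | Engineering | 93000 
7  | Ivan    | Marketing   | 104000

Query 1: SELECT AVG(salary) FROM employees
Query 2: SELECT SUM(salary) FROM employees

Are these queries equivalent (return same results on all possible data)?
No, not equivalent

Query 1 returns: [(86166.66666666667,)]
Query 2 returns: [(517000,)]

Reason: AVG vs SUM give different aggregate values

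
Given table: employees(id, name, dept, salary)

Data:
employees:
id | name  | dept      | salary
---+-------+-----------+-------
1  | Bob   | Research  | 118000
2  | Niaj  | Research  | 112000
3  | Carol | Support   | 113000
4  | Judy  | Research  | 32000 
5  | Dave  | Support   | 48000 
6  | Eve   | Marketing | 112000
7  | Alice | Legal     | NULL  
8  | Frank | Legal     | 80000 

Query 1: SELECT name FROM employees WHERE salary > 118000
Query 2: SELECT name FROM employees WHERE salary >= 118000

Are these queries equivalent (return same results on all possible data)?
No, not equivalent

Query 1 returns: []
Query 2 returns: [('Bob',)]

Reason: > vs >= gives different results when salary = 118000 exists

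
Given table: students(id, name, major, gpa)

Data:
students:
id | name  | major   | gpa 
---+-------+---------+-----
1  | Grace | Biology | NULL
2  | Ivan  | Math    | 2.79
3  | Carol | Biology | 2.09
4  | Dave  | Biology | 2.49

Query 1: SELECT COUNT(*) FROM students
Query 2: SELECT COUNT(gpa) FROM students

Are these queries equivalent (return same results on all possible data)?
No, not equivalent

Query 1 returns: [(4,)]
Query 2 returns: [(3,)]

Reason: COUNT(*) includes NULLs, COUNT(column) excludes them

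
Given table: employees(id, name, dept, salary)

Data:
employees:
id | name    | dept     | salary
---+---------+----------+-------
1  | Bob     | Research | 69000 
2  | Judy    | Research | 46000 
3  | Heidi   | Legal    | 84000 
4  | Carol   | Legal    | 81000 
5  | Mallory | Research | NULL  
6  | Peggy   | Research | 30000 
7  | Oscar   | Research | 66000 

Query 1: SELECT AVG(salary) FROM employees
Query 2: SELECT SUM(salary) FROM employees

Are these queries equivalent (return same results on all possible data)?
No, not equivalent

Query 1 returns: [(62666.666666666664,)]
Query 2 returns: [(376000,)]

Reason: AVG vs SUM give different aggregate values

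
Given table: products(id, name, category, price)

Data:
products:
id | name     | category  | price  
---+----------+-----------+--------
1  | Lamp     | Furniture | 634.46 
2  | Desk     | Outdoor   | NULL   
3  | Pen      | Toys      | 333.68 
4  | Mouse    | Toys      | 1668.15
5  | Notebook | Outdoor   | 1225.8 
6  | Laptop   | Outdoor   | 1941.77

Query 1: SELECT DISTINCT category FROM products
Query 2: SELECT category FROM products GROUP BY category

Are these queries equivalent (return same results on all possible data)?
Yes, equivalent

Both queries return: [('Furniture',), ('Outdoor',), ('Toys',)]

Reason: Both get unique categorys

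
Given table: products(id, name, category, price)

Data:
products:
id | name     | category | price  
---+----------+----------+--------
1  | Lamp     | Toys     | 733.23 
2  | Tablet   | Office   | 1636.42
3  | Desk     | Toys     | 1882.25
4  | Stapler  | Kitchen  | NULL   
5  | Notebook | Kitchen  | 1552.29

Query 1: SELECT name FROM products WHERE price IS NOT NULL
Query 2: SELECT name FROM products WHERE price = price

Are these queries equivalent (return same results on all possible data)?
Yes, equivalent

Both queries return: [('Desk',), ('Lamp',), ('Notebook',), ('Tablet',)]

Reason: IS NOT NULL vs self-equality (both exclude NULLs)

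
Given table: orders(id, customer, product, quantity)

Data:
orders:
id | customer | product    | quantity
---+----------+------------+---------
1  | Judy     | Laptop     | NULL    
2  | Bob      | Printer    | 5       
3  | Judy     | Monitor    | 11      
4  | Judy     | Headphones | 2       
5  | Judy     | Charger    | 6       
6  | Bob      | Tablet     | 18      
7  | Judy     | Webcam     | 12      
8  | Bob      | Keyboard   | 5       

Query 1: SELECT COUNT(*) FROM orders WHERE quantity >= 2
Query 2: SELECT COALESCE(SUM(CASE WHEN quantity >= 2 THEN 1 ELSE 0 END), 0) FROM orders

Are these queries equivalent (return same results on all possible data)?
Yes, equivalent

Both queries return: [(7,)]

Reason: COUNT with WHERE vs conditional SUM (COALESCE handles empty-table NULL)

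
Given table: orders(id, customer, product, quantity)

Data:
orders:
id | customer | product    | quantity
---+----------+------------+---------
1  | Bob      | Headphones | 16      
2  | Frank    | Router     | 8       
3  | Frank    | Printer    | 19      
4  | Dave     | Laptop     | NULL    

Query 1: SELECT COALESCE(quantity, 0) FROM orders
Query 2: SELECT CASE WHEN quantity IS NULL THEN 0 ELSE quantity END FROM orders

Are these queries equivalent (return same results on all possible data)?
Yes, equivalent

Both queries return: [(0,), (8,), (16,), (19,)]

Reason: COALESCE vs CASE for NULL handling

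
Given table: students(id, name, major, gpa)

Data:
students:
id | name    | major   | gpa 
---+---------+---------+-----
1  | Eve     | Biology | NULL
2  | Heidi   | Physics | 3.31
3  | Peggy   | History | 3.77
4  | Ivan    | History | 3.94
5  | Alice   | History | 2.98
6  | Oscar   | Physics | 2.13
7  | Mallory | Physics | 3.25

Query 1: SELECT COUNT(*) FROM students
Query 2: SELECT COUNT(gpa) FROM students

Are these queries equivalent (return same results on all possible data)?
No, not equivalent

Query 1 returns: [(7,)]
Query 2 returns: [(6,)]

Reason: COUNT(*) includes NULLs, COUNT(column) excludes them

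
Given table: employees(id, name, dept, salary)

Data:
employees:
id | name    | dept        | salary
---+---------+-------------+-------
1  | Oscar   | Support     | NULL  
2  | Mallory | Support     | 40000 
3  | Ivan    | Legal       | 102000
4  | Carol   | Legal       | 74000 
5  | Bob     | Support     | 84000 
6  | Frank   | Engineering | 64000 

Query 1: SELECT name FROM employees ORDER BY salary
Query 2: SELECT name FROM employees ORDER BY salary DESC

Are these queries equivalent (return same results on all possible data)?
No, not equivalent

Query 1 returns: [('Oscar',), ('Mallory',), ('Frank',), ('Carol',), ('Bob',), ('Ivan',)]
Query 2 returns: [('Ivan',), ('Bob',), ('Carol',), ('Frank',), ('Mallory',), ('Oscar',)]

Reason: ASC vs DESC gives opposite ordering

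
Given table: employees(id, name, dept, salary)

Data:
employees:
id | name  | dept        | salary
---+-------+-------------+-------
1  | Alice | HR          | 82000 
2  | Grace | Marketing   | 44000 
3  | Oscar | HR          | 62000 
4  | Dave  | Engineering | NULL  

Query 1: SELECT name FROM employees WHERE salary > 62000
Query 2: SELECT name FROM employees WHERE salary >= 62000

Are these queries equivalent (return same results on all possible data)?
No, not equivalent

Query 1 returns: [('Alice',)]
Query 2 returns: [('Alice',), ('Oscar',)]

Reason: > vs >= gives different results when salary = 62000 exists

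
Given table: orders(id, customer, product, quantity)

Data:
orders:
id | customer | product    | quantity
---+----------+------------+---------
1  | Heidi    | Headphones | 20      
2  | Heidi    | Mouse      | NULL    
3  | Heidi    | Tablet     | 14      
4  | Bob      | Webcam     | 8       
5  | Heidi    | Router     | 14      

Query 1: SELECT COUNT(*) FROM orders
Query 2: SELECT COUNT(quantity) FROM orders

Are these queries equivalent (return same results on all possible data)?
No, not equivalent

Query 1 returns: [(5,)]
Query 2 returns: [(4,)]

Reason: COUNT(*) includes NULLs, COUNT(column) excludes them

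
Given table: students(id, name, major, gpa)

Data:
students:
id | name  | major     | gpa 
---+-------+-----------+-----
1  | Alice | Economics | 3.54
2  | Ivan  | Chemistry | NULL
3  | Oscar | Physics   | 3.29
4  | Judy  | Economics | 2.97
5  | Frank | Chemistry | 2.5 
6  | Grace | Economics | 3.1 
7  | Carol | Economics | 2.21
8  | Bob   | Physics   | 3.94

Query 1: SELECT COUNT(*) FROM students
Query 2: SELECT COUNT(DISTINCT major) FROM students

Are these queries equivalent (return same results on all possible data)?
No, not equivalent

Query 1 returns: [(8,)]
Query 2 returns: [(3,)]

Reason: COUNT(*) counts rows, COUNT(DISTINCT major) counts unique majors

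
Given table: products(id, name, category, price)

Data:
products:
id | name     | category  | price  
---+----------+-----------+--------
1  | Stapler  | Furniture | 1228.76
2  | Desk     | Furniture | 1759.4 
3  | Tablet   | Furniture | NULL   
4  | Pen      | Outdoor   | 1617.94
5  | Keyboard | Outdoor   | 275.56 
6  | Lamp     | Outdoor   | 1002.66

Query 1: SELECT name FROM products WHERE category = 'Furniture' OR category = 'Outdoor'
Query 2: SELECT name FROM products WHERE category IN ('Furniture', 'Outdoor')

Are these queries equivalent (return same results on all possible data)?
Yes, equivalent

Both queries return: [('Desk',), ('Keyboard',), ('Lamp',), ('Pen',), ('Stapler',), ('Tablet',)]

Reason: OR vs IN are equivalent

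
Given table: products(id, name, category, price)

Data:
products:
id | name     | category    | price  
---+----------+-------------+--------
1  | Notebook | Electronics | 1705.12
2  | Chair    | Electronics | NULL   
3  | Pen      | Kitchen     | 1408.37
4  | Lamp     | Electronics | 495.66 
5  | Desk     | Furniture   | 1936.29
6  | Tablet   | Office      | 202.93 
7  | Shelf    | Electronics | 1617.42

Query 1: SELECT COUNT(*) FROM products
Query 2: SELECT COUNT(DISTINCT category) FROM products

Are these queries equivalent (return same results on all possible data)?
No, not equivalent

Query 1 returns: [(7,)]
Query 2 returns: [(4,)]

Reason: COUNT(*) counts rows, COUNT(DISTINCT category) counts unique categorys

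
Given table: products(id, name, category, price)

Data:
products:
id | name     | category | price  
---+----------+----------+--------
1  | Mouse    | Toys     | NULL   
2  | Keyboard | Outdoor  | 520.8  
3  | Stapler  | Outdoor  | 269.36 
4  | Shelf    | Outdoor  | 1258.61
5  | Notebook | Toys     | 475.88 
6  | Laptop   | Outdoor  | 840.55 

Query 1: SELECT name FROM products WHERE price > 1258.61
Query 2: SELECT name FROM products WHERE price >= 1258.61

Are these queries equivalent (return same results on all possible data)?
No, not equivalent

Query 1 returns: []
Query 2 returns: [('Shelf',)]

Reason: > vs >= gives different results when price = 1258.61 exists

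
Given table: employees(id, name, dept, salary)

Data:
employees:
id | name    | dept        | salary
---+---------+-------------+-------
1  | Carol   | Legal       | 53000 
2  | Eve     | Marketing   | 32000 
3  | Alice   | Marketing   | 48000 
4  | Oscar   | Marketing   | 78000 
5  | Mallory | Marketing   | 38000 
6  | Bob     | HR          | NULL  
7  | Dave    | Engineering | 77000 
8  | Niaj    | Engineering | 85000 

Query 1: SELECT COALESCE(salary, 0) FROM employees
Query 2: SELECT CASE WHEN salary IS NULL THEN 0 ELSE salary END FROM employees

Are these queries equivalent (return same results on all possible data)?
Yes, equivalent

Both queries return: [(0,), (32000,), (38000,), (48000,), (53000,), (77000,), (78000,), (85000,)]

Reason: COALESCE vs CASE for NULL handling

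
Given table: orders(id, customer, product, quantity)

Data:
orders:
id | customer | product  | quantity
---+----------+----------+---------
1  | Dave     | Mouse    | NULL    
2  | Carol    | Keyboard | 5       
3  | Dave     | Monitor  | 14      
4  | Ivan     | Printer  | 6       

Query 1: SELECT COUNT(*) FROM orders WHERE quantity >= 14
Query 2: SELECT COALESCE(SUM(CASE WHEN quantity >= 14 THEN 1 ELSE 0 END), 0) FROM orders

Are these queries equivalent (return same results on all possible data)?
Yes, equivalent

Both queries return: [(1,)]

Reason: COUNT with WHERE vs conditional SUM (COALESCE handles empty-table NULL)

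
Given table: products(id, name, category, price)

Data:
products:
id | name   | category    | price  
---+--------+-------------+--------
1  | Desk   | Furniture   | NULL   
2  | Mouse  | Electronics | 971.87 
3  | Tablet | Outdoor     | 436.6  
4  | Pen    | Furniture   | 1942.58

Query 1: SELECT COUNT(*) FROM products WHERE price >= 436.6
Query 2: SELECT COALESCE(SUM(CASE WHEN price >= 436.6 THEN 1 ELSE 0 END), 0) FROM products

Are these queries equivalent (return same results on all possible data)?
Yes, equivalent

Both queries return: [(3,)]

Reason: COUNT with WHERE vs conditional SUM (COALESCE handles empty-table NULL)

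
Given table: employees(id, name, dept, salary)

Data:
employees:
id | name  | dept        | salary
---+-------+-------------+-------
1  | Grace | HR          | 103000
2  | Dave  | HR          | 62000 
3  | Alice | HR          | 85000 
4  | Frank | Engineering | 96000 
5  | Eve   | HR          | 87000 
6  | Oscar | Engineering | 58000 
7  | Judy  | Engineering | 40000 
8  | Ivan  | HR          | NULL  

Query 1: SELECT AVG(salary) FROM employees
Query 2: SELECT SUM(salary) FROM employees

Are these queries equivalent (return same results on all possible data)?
No, not equivalent

Query 1 returns: [(75857.14285714286,)]
Query 2 returns: [(531000,)]

Reason: AVG vs SUM give different aggregate values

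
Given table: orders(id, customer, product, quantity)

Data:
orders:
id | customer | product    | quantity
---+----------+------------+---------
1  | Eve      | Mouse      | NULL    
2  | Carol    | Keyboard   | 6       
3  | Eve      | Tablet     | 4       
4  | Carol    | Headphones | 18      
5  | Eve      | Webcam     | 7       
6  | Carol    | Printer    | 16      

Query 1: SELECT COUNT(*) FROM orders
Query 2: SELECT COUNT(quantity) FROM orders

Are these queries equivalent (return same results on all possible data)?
No, not equivalent

Query 1 returns: [(6,)]
Query 2 returns: [(5,)]

Reason: COUNT(*) includes NULLs, COUNT(column) excludes them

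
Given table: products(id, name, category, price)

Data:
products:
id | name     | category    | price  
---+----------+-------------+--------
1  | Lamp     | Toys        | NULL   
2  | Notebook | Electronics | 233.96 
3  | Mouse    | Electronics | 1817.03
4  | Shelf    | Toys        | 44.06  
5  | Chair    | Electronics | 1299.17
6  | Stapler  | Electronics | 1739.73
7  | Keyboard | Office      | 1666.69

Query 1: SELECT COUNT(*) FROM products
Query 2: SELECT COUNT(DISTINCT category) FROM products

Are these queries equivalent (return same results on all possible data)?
No, not equivalent

Query 1 returns: [(7,)]
Query 2 returns: [(3,)]

Reason: COUNT(*) counts rows, COUNT(DISTINCT category) counts unique categorys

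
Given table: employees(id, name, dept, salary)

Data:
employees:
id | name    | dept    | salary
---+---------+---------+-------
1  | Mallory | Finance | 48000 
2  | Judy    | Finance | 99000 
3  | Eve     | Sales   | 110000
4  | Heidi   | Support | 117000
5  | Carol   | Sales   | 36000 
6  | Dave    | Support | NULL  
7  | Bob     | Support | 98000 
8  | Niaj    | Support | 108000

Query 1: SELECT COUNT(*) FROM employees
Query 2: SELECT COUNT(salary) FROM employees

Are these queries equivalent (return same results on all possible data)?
No, not equivalent

Query 1 returns: [(8,)]
Query 2 returns: [(7,)]

Reason: COUNT(*) includes NULLs, COUNT(column) excludes them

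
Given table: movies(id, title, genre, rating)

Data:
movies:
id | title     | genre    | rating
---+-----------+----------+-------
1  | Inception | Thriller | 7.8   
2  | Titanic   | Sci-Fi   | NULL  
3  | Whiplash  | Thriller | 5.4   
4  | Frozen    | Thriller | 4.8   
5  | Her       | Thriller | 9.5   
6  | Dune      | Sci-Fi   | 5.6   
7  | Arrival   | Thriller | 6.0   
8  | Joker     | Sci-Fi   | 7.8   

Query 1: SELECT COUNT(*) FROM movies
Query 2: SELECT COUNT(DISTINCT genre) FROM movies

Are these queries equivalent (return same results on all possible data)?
No, not equivalent

Query 1 returns: [(8,)]
Query 2 returns: [(2,)]

Reason: COUNT(*) counts rows, COUNT(DISTINCT genre) counts unique genres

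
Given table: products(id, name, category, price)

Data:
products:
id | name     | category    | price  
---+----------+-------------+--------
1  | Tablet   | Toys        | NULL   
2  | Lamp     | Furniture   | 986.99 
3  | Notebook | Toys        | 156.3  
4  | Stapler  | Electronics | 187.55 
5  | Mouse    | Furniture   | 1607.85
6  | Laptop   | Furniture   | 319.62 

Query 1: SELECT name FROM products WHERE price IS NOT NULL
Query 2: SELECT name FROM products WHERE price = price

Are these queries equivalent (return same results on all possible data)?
Yes, equivalent

Both queries return: [('Lamp',), ('Laptop',), ('Mouse',), ('Notebook',), ('Stapler',)]

Reason: IS NOT NULL vs self-equality (both exclude NULLs)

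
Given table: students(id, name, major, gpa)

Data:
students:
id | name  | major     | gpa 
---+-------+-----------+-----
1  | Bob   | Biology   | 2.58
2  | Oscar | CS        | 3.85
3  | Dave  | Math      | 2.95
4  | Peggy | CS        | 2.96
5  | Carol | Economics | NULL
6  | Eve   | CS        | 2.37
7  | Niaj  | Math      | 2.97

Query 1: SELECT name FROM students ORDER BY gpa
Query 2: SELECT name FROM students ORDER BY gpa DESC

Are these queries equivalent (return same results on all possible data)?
No, not equivalent

Query 1 returns: [('Carol',), ('Eve',), ('Bob',), ('Dave',), ('Peggy',), ('Niaj',), ('Oscar',)]
Query 2 returns: [('Oscar',), ('Niaj',), ('Peggy',), ('Dave',), ('Bob',), ('Eve',), ('Carol',)]

Reason: ASC vs DESC gives opposite ordering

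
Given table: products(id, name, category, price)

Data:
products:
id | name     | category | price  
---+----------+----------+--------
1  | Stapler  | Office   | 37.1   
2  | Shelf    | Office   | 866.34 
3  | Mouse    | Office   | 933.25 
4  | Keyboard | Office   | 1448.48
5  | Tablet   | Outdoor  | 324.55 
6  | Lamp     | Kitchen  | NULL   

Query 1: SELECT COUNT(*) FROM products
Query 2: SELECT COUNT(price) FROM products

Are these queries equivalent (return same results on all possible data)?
No, not equivalent

Query 1 returns: [(6,)]
Query 2 returns: [(5,)]

Reason: COUNT(*) includes NULLs, COUNT(column) excludes them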